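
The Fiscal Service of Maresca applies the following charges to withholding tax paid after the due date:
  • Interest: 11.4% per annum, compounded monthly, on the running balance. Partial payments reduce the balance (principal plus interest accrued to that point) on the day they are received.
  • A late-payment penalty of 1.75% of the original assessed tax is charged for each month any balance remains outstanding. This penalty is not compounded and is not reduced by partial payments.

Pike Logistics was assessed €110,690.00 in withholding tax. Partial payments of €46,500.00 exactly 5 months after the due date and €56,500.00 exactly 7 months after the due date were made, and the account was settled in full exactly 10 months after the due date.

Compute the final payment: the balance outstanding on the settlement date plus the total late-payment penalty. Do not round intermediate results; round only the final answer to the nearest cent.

€34,160.71

Monthly rate = 11.4% ÷ 12 = 0.95%
Balance at month 5: €110,690.0000 × (1 + 0.0095)^5 = €116,048.6263…
After €46,500.00 payment: €116,048.6263… − €46,500.00 = €69,548.6263…
Balance at month 7: €69,548.6263… × (1 + 0.0095)^2 = €70,876.3269…
After €56,500.00 payment: €70,876.3269… − €56,500.00 = €14,376.3269…
Balance at month 10: €14,376.3269… × (1 + 0.0095)^3 = €14,789.9570…
Penalty: 10 × 1.75% × €110,690.00 = €19,370.75
Final settlement = outstanding balance + penalty = €14,789.9570… + €19,370.75 = €34,160.71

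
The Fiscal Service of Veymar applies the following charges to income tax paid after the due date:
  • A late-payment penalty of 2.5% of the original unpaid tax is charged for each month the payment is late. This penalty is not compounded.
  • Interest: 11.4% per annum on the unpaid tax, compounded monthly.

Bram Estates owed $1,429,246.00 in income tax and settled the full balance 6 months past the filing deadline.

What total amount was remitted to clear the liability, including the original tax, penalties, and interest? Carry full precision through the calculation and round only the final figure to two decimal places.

$1,727,059.45

Late-payment penalty: 6 × 2.5% × $1,429,246.00 = $214,386.90
Interest (11.4%/yr ÷ 12 = 0.95%/month): $1,429,246.00 × ((1 + 0.0095)^6 − 1) = $83,426.5471…
Total = $1,429,246.00 + $214,386.9000 + $83,426.5471… = $1,727,059.45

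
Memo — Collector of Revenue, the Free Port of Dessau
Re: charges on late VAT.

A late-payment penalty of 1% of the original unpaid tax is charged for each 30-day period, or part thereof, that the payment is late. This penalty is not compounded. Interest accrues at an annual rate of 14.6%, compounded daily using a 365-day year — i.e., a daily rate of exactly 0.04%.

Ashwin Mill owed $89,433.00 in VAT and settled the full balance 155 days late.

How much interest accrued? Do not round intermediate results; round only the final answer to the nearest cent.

Interest: $89,433.00 × ((1 + 0.0004)^155 − 1) = $89,433.00 × 0.06394916… = $5,719.1648…

$5,719.16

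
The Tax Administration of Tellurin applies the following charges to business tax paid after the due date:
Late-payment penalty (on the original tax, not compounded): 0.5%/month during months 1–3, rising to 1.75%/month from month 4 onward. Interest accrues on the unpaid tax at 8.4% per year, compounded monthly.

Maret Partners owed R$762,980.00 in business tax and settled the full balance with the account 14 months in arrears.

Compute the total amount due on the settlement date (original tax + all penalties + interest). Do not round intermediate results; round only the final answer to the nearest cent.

R$999,569.64

Penalty, months 1–3: 3 × 0.5% × R$762,980.00 = R$11,444.70
Penalty, months 4–14: 11 × 1.75% × R$762,980.00 = R$146,873.65
Interest (8.4%/yr ÷ 12 = 0.7%/month): R$762,980.00 × ((1 + 0.007)^14 − 1) = R$78,271.2871…
Total = R$762,980.00 + R$158,318.3500 + R$78,271.2871… = R$999,569.64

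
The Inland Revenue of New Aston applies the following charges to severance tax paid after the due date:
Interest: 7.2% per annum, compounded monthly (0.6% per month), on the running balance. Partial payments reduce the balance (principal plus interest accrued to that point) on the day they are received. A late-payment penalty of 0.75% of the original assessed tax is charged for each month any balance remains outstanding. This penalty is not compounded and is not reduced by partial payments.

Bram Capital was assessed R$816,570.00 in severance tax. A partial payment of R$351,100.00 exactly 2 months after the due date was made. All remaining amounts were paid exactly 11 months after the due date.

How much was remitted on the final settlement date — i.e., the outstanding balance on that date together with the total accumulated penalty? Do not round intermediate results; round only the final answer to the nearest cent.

R$568,956.05

Balance at month 2: R$816,570.0000 × (1 + 0.006)^2 = R$826,398.2365…
After R$351,100.00 payment: R$826,398.2365… − R$351,100.00 = R$475,298.2365…
Balance at month 11: R$475,298.2365… × (1 + 0.006)^9 = R$501,589.0297…
Penalty: 11 × 0.75% × R$816,570.00 = R$67,367.03…
Final settlement = outstanding balance + penalty = R$501,589.0297… + R$67,367.03… = R$568,956.05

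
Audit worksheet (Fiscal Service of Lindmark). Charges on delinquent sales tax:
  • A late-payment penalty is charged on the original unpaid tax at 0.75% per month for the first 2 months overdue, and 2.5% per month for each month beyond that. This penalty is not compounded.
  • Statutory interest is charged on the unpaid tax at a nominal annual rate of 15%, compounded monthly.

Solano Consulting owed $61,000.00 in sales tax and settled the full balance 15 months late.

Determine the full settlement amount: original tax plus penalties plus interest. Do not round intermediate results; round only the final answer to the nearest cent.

Penalty, months 1–2: 2 × 0.75% × $61,000.00 = $915.00
Penalty, months 3–15: 13 × 2.5% × $61,000.00 = $19,825.00
Interest (15%/yr ÷ 12 = 1.25%/month): $61,000.00 × ((1 + 0.0125)^15 − 1) = $12,494.5802…
Total = $61,000.00 + $20,740.0000 + $12,494.5802… = $94,234.58

$94,234.58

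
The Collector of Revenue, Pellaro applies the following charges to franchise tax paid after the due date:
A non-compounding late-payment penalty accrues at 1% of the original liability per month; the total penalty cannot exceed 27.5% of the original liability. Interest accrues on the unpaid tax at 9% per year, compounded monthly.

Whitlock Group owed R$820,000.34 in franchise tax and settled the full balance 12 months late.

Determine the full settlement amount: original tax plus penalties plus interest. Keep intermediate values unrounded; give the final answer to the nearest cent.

R$995,322.07

Penalty: 12 × 1% × R$820,000.34 = R$98,400.04… (below the 27.5% cap of R$225,500.09…)
Interest (9%/yr ÷ 12 = 0.75%/month): R$820,000.34 × ((1 + 0.0075)^12 − 1) = R$76,921.6880…
Total = R$820,000.34 + R$98,400.0408 + R$76,921.6880… = R$995,322.07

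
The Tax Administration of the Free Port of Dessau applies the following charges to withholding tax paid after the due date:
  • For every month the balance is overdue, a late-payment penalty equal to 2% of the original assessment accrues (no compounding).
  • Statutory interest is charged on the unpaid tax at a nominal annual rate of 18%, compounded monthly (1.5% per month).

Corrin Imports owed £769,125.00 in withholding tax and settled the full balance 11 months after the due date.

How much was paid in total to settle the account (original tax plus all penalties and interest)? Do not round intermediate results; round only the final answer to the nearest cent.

Late-payment penalty: 11 × 2% × £769,125.00 = £169,207.50
Interest: £769,125.00 × ((1 + 0.015)^11 − 1) = £769,125.00 × 0.1779489… = £136,864.9765…
Total = £769,125.00 + £169,207.5000 + £136,864.9765… = £1,075,197.48

£1,075,197.48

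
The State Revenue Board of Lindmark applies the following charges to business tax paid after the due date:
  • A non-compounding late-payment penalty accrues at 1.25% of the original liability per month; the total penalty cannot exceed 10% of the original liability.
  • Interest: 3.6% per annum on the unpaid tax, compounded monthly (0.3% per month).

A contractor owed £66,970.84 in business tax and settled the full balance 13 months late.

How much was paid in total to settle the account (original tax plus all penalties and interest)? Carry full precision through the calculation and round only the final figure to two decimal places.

£76,327.32

Penalty (uncapped): 13 × 1.25% × £66,970.84 = £10,882.76…; cap = 10% × £66,970.84 = £6,697.08… → penalty = £6,697.08…
Interest: £66,970.84 × ((1 + 0.003)^13 − 1) = £66,970.84 × 0.0397098… = £2,659.3973…
Total = £66,970.84 + £6,697.0840 + £2,659.3973… = £76,327.32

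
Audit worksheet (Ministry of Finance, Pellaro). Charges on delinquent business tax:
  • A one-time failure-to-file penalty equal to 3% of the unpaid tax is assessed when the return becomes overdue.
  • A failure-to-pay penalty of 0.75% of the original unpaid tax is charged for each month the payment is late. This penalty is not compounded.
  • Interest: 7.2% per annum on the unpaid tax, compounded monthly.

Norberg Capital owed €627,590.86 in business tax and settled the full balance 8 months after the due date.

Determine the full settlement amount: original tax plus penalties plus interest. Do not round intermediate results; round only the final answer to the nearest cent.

€714,838.66

Failure-to-file penalty: 3% × €627,590.86 = €18,827.73…
Failure-to-pay penalty: 8 × 0.75% × €627,590.86 = €37,655.45…
Interest (7.2%/yr ÷ 12 = 0.6%/month): €627,590.86 × ((1 + 0.006)^8 − 1) = €30,764.6214…
Total = €627,590.86 + €56,483.1774 + €30,764.6214… = €714,838.66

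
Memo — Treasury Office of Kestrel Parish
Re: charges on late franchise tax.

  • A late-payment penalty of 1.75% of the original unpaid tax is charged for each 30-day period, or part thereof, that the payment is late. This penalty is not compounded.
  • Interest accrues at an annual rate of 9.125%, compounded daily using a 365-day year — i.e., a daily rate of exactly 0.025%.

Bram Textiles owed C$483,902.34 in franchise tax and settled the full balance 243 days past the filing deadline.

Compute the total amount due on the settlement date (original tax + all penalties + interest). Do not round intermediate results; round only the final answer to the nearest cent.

Penalty periods: ⌈243/30⌉ = 9; penalty = 9 × 1.75% × C$483,902.34 = C$76,214.62…
Interest: C$483,902.34 × ((1 + 0.00025)^243 − 1) = C$483,902.34 × 0.06262515… = C$30,304.4589…
Total = C$483,902.34 + C$76,214.6186… + C$30,304.4589… = C$590,421.42

C$590,421.42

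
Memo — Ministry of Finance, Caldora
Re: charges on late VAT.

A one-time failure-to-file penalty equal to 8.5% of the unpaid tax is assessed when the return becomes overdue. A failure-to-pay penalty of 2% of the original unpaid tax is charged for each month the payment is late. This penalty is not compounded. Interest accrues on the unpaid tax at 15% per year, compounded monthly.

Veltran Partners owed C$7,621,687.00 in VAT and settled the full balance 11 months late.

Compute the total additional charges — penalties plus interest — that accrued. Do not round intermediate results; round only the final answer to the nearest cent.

C$3,440,614.07

Failure-to-file penalty: 8.5% × C$7,621,687.00 = C$647,843.40…
Failure-to-pay penalty: 11 × 2% × C$7,621,687.00 = C$1,676,771.14
Interest (15%/yr ÷ 12 = 1.25%/month): C$7,621,687.00 × ((1 + 0.0125)^11 − 1) = C$1,115,999.5362…
Penalties + interest = C$2,324,614.5350 + C$1,115,999.5362… = C$3,440,614.07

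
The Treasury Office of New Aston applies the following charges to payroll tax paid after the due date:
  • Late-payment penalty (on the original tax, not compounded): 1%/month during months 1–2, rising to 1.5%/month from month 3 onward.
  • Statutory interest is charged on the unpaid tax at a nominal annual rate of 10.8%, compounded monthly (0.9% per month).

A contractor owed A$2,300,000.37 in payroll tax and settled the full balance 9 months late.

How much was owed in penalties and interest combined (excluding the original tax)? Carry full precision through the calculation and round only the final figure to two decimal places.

Penalty, months 1–2: 2 × 1% × A$2,300,000.37 = A$46,000.01…
Penalty, months 3–9: 7 × 1.5% × A$2,300,000.37 = A$241,500.04…
Interest: A$2,300,000.37 × ((1 + 0.009)^9 − 1) = A$2,300,000.37 × 0.0839781… = A$193,149.5925…
Penalties + interest = A$287,500.0463… + A$193,149.5925… = A$480,649.64

A$480,649.64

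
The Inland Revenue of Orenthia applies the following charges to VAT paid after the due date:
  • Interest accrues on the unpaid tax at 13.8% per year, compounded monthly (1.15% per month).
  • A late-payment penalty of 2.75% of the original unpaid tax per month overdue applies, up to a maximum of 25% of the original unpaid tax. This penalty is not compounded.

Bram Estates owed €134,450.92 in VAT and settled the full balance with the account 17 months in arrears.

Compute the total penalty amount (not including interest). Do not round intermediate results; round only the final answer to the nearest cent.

€33,612.73

Penalty (uncapped): 17 × 2.75% × €134,450.92 = €62,855.81…; cap = 25% × €134,450.92 = €33,612.73 → penalty = €33,612.73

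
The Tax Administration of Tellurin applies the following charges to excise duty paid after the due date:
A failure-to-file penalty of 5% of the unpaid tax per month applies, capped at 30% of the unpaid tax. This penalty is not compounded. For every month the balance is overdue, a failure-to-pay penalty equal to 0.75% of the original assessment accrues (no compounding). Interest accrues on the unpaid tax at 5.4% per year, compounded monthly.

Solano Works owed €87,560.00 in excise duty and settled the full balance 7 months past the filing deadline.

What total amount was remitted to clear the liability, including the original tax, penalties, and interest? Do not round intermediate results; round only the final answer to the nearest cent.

€121,220.56

Failure-to-file: 7 × 5% × €87,560.00 = €30,646.00, capped at 30% × €87,560.00 = €26,268.00
Failure-to-pay penalty: 7 × 0.75% × €87,560.00 = €4,596.90
Interest (5.4%/yr ÷ 12 = 0.45%/month): €87,560.00 × ((1 + 0.0045)^7 − 1) = €2,795.6554…
Total = €87,560.00 + €30,864.9000 + €2,795.6554… = €121,220.56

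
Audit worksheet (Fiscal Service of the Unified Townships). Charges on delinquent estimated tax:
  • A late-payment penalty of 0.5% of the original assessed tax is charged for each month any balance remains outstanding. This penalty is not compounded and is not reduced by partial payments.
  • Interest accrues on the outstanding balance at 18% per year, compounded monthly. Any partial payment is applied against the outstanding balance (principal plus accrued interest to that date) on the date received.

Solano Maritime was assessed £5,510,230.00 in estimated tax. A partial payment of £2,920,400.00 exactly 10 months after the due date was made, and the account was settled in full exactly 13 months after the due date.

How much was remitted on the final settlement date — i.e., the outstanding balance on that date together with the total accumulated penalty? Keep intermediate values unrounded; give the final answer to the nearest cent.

£3,991,318.91

Monthly rate = 18% ÷ 12 = 1.5%
Balance at month 10: £5,510,230.0000 × (1 + 0.015)^10 = £6,394,846.8703…
After £2,920,400.00 payment: £6,394,846.8703… − £2,920,400.00 = £3,474,446.8703…
Balance at month 13: £3,474,446.8703… × (1 + 0.015)^3 = £3,633,153.9573…
Penalty: 13 × 0.5% × £5,510,230.00 = £358,164.95
Final settlement = outstanding balance + penalty = £3,633,153.9573… + £358,164.95 = £3,991,318.91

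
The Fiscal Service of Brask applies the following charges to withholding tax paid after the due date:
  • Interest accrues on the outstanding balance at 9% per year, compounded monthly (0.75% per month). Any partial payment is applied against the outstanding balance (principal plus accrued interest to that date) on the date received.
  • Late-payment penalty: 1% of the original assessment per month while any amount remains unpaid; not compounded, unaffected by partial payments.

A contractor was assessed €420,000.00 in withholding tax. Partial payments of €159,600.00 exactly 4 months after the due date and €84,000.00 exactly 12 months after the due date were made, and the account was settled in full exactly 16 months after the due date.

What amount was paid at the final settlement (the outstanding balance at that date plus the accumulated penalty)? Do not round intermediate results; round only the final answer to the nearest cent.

Balance at month 4: €420,000.0000 × (1 + 0.0075)^4 = €432,742.4601…
After €159,600.00 payment: €432,742.4601… − €159,600.00 = €273,142.4601…
Balance at month 12: €273,142.4601… × (1 + 0.0075)^8 = €289,967.7209…
After €84,000.00 payment: €289,967.7209… − €84,000.00 = €205,967.7209…
Balance at month 16: €205,967.7209… × (1 + 0.0075)^4 = €212,216.6149…
Penalty: 16 × 1% × €420,000.00 = €67,200.00
Final settlement = outstanding balance + penalty = €212,216.6149… + €67,200.00 = €279,416.61

€279,416.61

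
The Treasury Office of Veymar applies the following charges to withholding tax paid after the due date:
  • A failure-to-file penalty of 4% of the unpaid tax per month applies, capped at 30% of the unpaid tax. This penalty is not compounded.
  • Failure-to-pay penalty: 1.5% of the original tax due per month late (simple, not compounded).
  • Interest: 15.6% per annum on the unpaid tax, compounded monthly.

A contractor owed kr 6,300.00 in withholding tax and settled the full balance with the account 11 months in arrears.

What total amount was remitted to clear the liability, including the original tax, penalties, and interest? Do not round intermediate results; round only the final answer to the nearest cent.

Failure-to-file: 11 × 4% × kr 6,300.00 = kr 2,772.00, capped at 30% × kr 6,300.00 = kr 1,890.00
Failure-to-pay penalty: 11 × 1.5% × kr 6,300.00 = kr 1,039.50
Interest (15.6%/yr ÷ 12 = 1.3%/month): kr 6,300.00 × ((1 + 0.013)^11 − 1) = kr 961.8028…
Total = kr 6,300.00 + kr 2,929.5000 + kr 961.8028… = kr 10,191.30

kr 10,191.30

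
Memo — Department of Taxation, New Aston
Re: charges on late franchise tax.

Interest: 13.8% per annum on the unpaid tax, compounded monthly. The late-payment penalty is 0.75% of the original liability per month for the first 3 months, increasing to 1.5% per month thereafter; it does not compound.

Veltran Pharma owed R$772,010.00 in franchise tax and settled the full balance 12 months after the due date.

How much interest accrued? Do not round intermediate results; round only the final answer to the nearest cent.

Interest (13.8%/yr ÷ 12 = 1.15%/month): R$772,010.00 × ((1 + 0.0115)^12 − 1) = R$113,540.9864…

R$113,540.99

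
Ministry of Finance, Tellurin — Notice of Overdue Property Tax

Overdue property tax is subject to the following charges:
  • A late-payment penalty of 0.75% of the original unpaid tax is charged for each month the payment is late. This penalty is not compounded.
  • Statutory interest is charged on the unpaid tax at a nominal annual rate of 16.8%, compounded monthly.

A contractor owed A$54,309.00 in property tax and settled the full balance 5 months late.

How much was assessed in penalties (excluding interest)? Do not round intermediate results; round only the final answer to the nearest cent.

Late-payment penalty: 5 × 0.75% × A$54,309.00 = A$2,036.59…

A$2,036.59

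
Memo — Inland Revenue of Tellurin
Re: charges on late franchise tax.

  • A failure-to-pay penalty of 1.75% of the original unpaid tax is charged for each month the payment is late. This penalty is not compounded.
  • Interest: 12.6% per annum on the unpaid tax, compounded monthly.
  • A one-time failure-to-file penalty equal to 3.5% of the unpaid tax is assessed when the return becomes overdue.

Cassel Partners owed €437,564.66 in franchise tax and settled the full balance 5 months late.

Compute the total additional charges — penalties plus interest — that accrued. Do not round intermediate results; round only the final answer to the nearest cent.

Failure-to-file penalty: 3.5% × €437,564.66 = €15,314.76…
Failure-to-pay penalty = 1.75% × €437,564.66 × 5 mo = €38,286.91…
Interest (12.6%/yr ÷ 12 = 1.05%/month): €437,564.66 × ((1 + 0.0105)^5 − 1) = €23,459.6517…
Penalties + interest = €53,601.6709… + €23,459.6517… = €77,061.32

€77,061.32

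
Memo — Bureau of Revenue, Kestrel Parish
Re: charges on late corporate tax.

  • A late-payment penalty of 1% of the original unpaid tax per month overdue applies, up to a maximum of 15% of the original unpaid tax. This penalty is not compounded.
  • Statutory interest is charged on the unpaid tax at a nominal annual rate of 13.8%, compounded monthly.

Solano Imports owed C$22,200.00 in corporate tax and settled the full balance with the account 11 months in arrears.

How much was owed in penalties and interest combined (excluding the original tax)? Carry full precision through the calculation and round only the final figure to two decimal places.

Penalty: 11 × 1% × C$22,200.00 = C$2,442.00 (below the 15% cap of C$3,330.00)
Interest (13.8%/yr ÷ 12 = 1.15%/month): C$22,200.00 × ((1 + 0.0115)^11 − 1) = C$2,975.4784…
Penalties + interest = C$2,442.0000 + C$2,975.4784… = C$5,417.48

C$5,417.48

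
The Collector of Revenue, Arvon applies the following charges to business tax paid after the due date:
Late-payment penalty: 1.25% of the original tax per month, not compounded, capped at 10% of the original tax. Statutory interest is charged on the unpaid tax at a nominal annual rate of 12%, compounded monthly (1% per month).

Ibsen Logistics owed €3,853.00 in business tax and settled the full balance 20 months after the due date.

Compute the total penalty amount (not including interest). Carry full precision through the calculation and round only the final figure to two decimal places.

€385.30

Penalty (uncapped): 20 × 1.25% × €3,853.00 = €963.25; cap = 10% × €3,853.00 = €385.30 → penalty = €385.30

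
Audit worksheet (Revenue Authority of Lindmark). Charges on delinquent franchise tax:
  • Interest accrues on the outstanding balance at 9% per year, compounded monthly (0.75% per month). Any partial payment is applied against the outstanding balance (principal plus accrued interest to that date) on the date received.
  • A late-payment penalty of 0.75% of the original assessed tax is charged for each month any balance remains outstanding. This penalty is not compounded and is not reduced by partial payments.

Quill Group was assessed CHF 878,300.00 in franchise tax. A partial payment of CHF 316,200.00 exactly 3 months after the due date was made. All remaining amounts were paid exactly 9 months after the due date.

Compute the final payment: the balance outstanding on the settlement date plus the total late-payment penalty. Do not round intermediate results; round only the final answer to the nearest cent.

CHF 667,982.06

Balance at month 3: CHF 878,300.0000 × (1 + 0.0075)^3 = CHF 898,210.3337…
After CHF 316,200.00 payment: CHF 898,210.3337… − CHF 316,200.00 = CHF 582,010.3337…
Balance at month 9: CHF 582,010.3337… × (1 + 0.0075)^6 = CHF 608,696.8083…
Penalty: 9 × 0.75% × CHF 878,300.00 = CHF 59,285.25
Final settlement = outstanding balance + penalty = CHF 608,696.8083… + CHF 59,285.25 = CHF 667,982.06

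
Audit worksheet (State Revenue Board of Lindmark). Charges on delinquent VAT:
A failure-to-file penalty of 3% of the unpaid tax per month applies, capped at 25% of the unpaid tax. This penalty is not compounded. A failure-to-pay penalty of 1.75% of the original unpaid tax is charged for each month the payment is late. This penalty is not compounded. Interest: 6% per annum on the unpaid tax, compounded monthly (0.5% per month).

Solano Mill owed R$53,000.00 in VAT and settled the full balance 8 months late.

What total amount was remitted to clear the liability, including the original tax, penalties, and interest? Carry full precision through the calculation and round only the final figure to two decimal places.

Failure-to-file: 8 × 3% × R$53,000.00 = R$12,720.00 (under the 25% cap)
Failure-to-pay penalty = 1.75% × R$53,000.00 × 8 mo = R$7,420.00
Interest: R$53,000.00 × ((1 + 0.005)^8 − 1) = R$53,000.00 × 0.0407070… = R$2,157.4733…
Total = R$53,000.00 + R$20,140.0000 + R$2,157.4733… = R$75,297.47

R$75,297.47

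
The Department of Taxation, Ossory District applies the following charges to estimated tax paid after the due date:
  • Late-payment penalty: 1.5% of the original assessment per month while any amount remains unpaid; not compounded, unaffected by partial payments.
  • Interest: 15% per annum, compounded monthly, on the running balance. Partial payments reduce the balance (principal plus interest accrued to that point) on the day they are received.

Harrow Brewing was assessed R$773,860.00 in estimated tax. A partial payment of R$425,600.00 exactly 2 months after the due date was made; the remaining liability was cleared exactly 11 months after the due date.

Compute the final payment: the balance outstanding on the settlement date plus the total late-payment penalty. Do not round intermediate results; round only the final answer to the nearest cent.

R$538,913.59

Monthly rate = 15% ÷ 12 = 1.25%
Balance at month 2: R$773,860.0000 × (1 + 0.0125)^2 = R$793,327.4156…
After R$425,600.00 payment: R$793,327.4156… − R$425,600.00 = R$367,727.4156…
Balance at month 11: R$367,727.4156… × (1 + 0.0125)^9 = R$411,226.6923…
Penalty: 11 × 1.5% × R$773,860.00 = R$127,686.90
Final settlement = outstanding balance + penalty = R$411,226.6923… + R$127,686.90 = R$538,913.59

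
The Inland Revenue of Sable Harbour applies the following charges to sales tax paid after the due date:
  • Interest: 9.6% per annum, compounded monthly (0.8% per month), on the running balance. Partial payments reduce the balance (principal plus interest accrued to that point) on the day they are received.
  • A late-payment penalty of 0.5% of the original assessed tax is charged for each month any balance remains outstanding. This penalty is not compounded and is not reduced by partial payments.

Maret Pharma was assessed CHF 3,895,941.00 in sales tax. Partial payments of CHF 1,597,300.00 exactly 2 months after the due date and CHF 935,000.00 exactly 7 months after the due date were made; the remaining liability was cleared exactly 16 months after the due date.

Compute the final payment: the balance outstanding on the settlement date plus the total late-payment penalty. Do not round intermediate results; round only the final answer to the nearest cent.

Balance at month 2: CHF 3,895,941.0000 × (1 + 0.008)^2 = CHF 3,958,525.3962…
After CHF 1,597,300.00 payment: CHF 3,958,525.3962… − CHF 1,597,300.00 = CHF 2,361,225.3962…
Balance at month 7: CHF 2,361,225.3962… × (1 + 0.008)^5 = CHF 2,457,197.7342…
After CHF 935,000.00 payment: CHF 2,457,197.7342… − CHF 935,000.00 = CHF 1,522,197.7342…
Balance at month 16: CHF 1,522,197.7342… × (1 + 0.008)^9 = CHF 1,635,369.3733…
Penalty: 16 × 0.5% × CHF 3,895,941.00 = CHF 311,675.28
Final settlement = outstanding balance + penalty = CHF 1,635,369.3733… + CHF 311,675.28 = CHF 1,947,044.65

CHF 1,947,044.65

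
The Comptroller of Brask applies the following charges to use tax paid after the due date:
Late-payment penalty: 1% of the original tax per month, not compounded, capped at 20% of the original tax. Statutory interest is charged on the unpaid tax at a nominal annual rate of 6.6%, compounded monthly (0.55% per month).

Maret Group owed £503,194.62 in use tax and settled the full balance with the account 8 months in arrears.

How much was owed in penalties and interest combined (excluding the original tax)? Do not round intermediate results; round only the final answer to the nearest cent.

£62,827.06

Penalty: 8 × 1% × £503,194.62 = £40,255.57… (below the 20% cap of £100,638.92…)
Interest: £503,194.62 × ((1 + 0.0055)^8 − 1) = £503,194.62 × 0.0448564… = £22,571.4898…
Penalties + interest = £40,255.5696 + £22,571.4898… = £62,827.06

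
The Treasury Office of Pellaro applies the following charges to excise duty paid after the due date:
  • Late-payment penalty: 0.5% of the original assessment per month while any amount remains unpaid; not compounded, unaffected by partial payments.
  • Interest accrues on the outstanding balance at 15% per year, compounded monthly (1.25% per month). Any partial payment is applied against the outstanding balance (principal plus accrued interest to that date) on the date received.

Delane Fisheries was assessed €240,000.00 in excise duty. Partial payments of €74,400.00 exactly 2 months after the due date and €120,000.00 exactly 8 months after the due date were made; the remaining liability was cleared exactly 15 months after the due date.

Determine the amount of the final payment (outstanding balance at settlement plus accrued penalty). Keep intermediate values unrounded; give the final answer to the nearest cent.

€88,817.31

Balance at month 2: €240,000.0000 × (1 + 0.0125)^2 = €246,037.5000
After €74,400.00 payment: €246,037.5000 − €74,400.00 = €171,637.5000
Balance at month 8: €171,637.5000 × (1 + 0.0125)^6 = €184,919.3557…
After €120,000.00 payment: €184,919.3557… − €120,000.00 = €64,919.3557…
Balance at month 15: €64,919.3557… × (1 + 0.0125)^7 = €70,817.3096…
Penalty: 15 × 0.5% × €240,000.00 = €18,000.00
Final settlement = outstanding balance + penalty = €70,817.3096… + €18,000.00 = €88,817.31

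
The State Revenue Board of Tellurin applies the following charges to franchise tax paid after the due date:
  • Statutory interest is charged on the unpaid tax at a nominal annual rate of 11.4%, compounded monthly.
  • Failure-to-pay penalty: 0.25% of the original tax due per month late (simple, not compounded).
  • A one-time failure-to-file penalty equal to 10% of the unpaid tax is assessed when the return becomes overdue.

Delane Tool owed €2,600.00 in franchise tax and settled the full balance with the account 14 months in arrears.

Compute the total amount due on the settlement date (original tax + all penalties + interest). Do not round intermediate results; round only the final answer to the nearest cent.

Failure-to-file penalty: 10% × €2,600.00 = €260.00
Failure-to-pay penalty: 14 × 0.25% × €2,600.00 = €91.00
Interest (11.4%/yr ÷ 12 = 0.95%/month): €2,600.00 × ((1 + 0.0095)^14 − 1) = €367.9862…
Total = €2,600.00 + €351.0000 + €367.9862… = €3,318.99

€3,318.99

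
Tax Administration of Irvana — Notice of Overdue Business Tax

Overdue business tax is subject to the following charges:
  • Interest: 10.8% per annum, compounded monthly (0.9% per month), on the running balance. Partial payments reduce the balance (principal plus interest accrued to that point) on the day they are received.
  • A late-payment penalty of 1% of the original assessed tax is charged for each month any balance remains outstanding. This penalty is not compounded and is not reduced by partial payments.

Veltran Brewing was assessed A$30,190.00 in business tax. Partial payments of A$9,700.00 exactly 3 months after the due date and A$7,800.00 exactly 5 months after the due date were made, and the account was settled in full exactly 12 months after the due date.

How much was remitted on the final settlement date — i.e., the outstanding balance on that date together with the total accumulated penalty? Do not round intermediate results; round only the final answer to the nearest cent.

Balance at month 3: A$30,190.0000 × (1 + 0.009)^3 = A$31,012.4882…
After A$9,700.00 payment: A$31,012.4882… − A$9,700.00 = A$21,312.4882…
Balance at month 5: A$21,312.4882… × (1 + 0.009)^2 = A$21,697.8393…
After A$7,800.00 payment: A$21,697.8393… − A$7,800.00 = A$13,897.8393…
Balance at month 12: A$13,897.8393… × (1 + 0.009)^7 = A$14,797.4012…
Penalty: 12 × 1% × A$30,190.00 = A$3,622.80
Final settlement = outstanding balance + penalty = A$14,797.4012… + A$3,622.80 = A$18,420.20

A$18,420.20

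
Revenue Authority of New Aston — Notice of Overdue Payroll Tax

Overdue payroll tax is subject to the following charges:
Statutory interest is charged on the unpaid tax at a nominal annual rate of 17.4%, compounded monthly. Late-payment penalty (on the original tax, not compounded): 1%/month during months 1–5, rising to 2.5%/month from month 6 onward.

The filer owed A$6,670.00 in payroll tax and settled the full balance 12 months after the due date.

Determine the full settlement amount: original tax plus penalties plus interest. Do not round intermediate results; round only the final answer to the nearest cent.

Penalty, months 1–5: 5 × 1% × A$6,670.00 = A$333.50
Penalty, months 6–12: 7 × 2.5% × A$6,670.00 = A$1,167.25
Interest (17.4%/yr ÷ 12 = 1.45%/month): A$6,670.00 × ((1 + 0.0145)^12 − 1) = A$1,257.7592…
Total = A$6,670.00 + A$1,500.7500 + A$1,257.7592… = A$9,428.51

A$9,428.51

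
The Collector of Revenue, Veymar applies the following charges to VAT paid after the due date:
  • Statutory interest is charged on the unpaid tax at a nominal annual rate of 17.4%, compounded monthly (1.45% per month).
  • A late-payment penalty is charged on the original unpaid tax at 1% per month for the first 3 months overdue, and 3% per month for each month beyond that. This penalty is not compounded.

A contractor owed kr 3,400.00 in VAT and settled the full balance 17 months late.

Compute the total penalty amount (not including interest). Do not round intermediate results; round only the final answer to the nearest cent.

Penalty, months 1–3: 3 × 1% × kr 3,400.00 = kr 102.00
Penalty, months 4–17: 14 × 3% × kr 3,400.00 = kr 1,428.00
Total penalty = kr 102.00 + kr 1,428.00 = kr 1,530.00

kr 1,530.00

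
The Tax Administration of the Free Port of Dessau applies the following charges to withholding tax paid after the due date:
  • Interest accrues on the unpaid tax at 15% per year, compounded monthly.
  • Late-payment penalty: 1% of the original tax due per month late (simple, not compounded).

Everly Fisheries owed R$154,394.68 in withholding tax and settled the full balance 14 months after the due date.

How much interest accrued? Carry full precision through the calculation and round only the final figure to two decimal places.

Interest (15%/yr ÷ 12 = 1.25%/month): R$154,394.68 × ((1 + 0.0125)^14 − 1) = R$29,328.0026…

R$29,328.00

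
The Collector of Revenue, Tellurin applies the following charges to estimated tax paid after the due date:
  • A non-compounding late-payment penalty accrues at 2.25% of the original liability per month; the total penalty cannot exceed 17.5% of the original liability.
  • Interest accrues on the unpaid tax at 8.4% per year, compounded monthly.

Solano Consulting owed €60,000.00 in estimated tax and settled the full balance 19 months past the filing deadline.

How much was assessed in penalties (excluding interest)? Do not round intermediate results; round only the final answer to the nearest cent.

Penalty (uncapped): 19 × 2.25% × €60,000.00 = €25,650.00; cap = 17.5% × €60,000.00 = €10,500.00 → penalty = €10,500.00

€10,500.00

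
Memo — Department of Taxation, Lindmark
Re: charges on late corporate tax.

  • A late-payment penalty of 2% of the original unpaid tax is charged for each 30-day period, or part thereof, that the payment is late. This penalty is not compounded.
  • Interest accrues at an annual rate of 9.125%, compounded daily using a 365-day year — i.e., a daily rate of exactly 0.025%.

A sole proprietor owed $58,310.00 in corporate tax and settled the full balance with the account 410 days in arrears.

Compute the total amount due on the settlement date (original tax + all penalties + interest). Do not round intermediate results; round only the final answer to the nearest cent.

Penalty periods: ⌈410/30⌉ = 14; penalty = 14 × 2% × $58,310.00 = $16,326.80
Interest: $58,310.00 × ((1 + 0.00025)^410 − 1) = $58,310.00 × 0.10792311… = $6,292.9965…
Total = $58,310.00 + $16,326.8000 + $6,292.9965… = $80,929.80

$80,929.80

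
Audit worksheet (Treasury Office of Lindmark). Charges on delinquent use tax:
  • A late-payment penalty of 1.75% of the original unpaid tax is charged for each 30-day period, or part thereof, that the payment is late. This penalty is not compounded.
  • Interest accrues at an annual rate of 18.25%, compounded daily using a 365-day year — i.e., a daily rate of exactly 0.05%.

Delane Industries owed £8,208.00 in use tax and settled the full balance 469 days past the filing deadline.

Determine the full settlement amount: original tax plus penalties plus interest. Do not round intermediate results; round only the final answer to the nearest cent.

£12,674.81

Penalty periods: ⌈469/30⌉ = 16; penalty = 16 × 1.75% × £8,208.00 = £2,298.24
Interest: £8,208.00 × ((1 + 0.0005)^469 − 1) = £8,208.00 × 0.26420238… = £2,168.5731…
Total = £8,208.00 + £2,298.2400 + £2,168.5731… = £12,674.81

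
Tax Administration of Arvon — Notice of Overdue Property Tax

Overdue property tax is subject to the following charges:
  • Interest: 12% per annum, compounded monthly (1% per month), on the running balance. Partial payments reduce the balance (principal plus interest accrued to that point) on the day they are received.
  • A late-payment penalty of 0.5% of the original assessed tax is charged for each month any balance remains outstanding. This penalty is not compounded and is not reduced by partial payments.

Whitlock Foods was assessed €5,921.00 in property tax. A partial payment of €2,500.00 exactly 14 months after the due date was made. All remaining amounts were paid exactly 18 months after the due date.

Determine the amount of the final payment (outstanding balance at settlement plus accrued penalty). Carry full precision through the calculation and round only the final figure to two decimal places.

Balance at month 14: €5,921.0000 × (1 + 0.01)^14 = €6,806.0368…
After €2,500.00 payment: €6,806.0368… − €2,500.00 = €4,306.0368…
Balance at month 18: €4,306.0368… × (1 + 0.01)^4 = €4,480.8792…
Penalty: 18 × 0.5% × €5,921.00 = €532.89
Final settlement = outstanding balance + penalty = €4,480.8792… + €532.89 = €5,013.77

€5,013.77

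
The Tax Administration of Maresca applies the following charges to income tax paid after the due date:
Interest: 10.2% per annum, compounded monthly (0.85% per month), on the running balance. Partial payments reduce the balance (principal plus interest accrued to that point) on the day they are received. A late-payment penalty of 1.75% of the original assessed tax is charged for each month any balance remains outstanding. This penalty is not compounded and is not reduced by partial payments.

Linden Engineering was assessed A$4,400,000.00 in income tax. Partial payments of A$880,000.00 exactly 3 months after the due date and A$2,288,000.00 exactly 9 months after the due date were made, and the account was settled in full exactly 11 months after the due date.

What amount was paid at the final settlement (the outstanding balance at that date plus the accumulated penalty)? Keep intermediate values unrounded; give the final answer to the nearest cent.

A$2,407,625.89

Balance at month 3: A$4,400,000.0000 × (1 + 0.0085)^3 = A$4,513,156.4022…
After A$880,000.00 payment: A$4,513,156.4022… − A$880,000.00 = A$3,633,156.4022…
Balance at month 9: A$3,633,156.4022… × (1 + 0.0085)^6 = A$3,822,429.7216…
After A$2,288,000.00 payment: A$3,822,429.7216… − A$2,288,000.00 = A$1,534,429.7216…
Balance at month 11: A$1,534,429.7216… × (1 + 0.0085)^2 = A$1,560,625.8894…
Penalty: 11 × 1.75% × A$4,400,000.00 = A$847,000.00
Final settlement = outstanding balance + penalty = A$1,560,625.8894… + A$847,000.00 = A$2,407,625.89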